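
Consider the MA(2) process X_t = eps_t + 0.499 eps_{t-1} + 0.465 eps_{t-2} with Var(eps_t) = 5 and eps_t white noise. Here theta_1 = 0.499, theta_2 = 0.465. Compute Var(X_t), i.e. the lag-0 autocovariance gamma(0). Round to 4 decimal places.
\gamma(0) = 7.3261

For an MA(q) process X_t = eps_t + sum_i theta_i eps_{t-i} with
Var(eps_t) = sigma^2, the variance is
  gamma(0) = sigma^2 * (1 + sum_i theta_i^2).
  sum_i theta_i^2 = (0.499)^2 + (0.465)^2 = 0.249001 + 0.216225 = 0.465226.
  gamma(0) = 5 * (1 + 0.465226) = 5 * 1.465226 = 7.32613, which rounds to 7.3261.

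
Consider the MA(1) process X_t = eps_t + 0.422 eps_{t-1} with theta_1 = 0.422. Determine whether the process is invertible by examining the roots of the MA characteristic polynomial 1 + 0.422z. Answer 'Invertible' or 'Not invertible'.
\text{Invertible}

The MA(q) characteristic polynomial is P(z) = 1 + 0.422z.
Invertibility requires all roots to lie outside the unit circle, i.e. |z| > 1 for every root.
This is linear in z: 1 + (0.422) z = 0  =>  z = -1/(0.422) = -2.369668,  |z| = 2.369668.
Moduli of all roots: 2.3697.
All moduli strictly greater than 1? Yes.
Verdict: Invertible.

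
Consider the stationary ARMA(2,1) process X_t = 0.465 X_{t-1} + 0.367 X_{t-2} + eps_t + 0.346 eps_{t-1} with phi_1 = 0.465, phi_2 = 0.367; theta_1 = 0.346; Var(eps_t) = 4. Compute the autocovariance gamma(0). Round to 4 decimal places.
\gamma(0) = 16.3476

Multiply the model equation by X_{t-k} and take expectations. With theta_0 = psi_0 = 1 and psi_j the MA(infinity) weights, this gives
  gamma(k) - sum_i phi_i gamma(k-i) = c_k,
  c_k = sigma^2 * sum_{j=k..q} theta_j psi_{j-k}   (c_k = 0 for k > q),
using gamma(-m) = gamma(m).
psi-weights needed (psi_j = theta_j + sum_i phi_i psi_{j-i}):
  psi_1 = theta_1 + phi_1 = 0.346 + (0.465) = 0.811
Right-hand sides:
  c_0 = sigma^2 (1 + theta_1 psi_1) = 4 * (1 + (0.346)(0.811)) = 4 * 1.280606 = 5.122424
  c_1 = sigma^2 theta_1 = 4 * (0.346) = 1.384
  c_2 = 0
Equations for k = 0, 1, 2 (AR order 2, c_2 = 0):
  (E0) gamma(0) = phi_1 gamma(1) + phi_2 gamma(2) + c_0
  (E1) gamma(1) = phi_1 gamma(0) + phi_2 gamma(1) + c_1
  (E2) gamma(2) = phi_1 gamma(1) + phi_2 gamma(0)
From (E1): gamma(1) = A gamma(0) + B with
  A = phi_1 / (1 - phi_2) = 0.465 / 0.633 = 0.734597,   B = c_1 / (1 - phi_2) = 1.384 / 0.633 = 2.186414.
Insert (E2) into (E0): gamma(0) (1 - phi_2^2) = phi_1 (1 + phi_2) gamma(1) + c_0.
  phi_1 (1 + phi_2) = (0.465)(1.367) = 0.635655,   1 - phi_2^2 = 0.865311.
Replace gamma(1) by A gamma(0) + B and collect gamma(0):
  gamma(0) [0.865311 - (0.635655)(0.734597)] = (0.635655)(2.186414) + 5.122424
  gamma(0) * 0.398361 = 6.512229
  gamma(0) = 6.512229 / 0.398361 = 16.347571.
Therefore gamma(0) = 16.3476 (to 4 decimal places).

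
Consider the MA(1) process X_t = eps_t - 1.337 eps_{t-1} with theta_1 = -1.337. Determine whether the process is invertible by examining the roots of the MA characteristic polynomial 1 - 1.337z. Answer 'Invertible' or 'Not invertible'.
\text{Not invertible}

The MA(q) characteristic polynomial is P(z) = 1 - 1.337z.
Invertibility requires all roots to lie outside the unit circle, i.e. |z| > 1 for every root.
This is linear in z: 1 + (-1.337) z = 0  =>  z = -1/(-1.337) = 0.747943,  |z| = 0.747943.
Moduli of all roots: 0.7479.
All moduli strictly greater than 1? No.
Verdict: Not invertible.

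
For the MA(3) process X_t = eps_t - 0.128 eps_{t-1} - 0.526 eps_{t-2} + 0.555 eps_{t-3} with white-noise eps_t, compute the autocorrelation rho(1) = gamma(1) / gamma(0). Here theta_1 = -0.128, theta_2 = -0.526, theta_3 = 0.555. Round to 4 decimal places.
\rho(1) = -0.2202

For an MA(q) process with theta_0 = 1, the autocovariance is
  gamma(k) = sigma^2 * sum_{i=0..q-k} theta_i * theta_{i+k},
and rho(k) = gamma(k) / gamma(0). Sigma^2 cancels.
  numerator   = (1)*(-0.128) + (-0.128)*(-0.526) + (-0.526)*(0.555) = -0.352602.
  denominator = (1)^2 + (-0.128)^2 + (-0.526)^2 + (0.555)^2 = 1.601085.
  rho(1) = -0.352602 / 1.601085 = -0.2202.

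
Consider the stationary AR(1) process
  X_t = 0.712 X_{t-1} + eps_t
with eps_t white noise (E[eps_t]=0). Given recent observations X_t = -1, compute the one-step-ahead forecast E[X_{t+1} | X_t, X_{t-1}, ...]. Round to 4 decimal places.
E[X_{t+1} \mid \mathcal F_t] = -0.7120

For an AR(p) model X_t = c + sum_i phi_i X_{t-i} + eps_t, the
one-step-ahead conditional mean is
  E[X_{t+1} | X_t, ...] = c + sum_i phi_i X_{t+1-i}.
Substitute known values:
  E[X_{t+1} | ...] = (0.712) * (-1)
                   = -0.7120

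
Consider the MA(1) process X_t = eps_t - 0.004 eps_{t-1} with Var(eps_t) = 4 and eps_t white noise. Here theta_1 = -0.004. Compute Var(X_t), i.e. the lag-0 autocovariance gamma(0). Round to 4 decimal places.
\gamma(0) = 4.0001

For an MA(q) process X_t = eps_t + sum_i theta_i eps_{t-i} with
Var(eps_t) = sigma^2, the variance is
  gamma(0) = sigma^2 * (1 + sum_i theta_i^2).
  sum_i theta_i^2 = (-0.004)^2 = 0.000016.
  gamma(0) = 4 * (1 + 0.000016) = 4 * 1.000016 = 4.000064, which rounds to 4.0001.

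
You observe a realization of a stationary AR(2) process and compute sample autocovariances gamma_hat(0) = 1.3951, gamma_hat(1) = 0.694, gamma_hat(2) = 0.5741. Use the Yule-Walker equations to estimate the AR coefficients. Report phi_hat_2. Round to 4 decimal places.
\hat\phi_{2} = 0.2180

The Yule-Walker equations for an AR(p) process read, in matrix form,
  Gamma_p phi = r_p,   with   (Gamma_p)_{ij} = gamma(|i - j|),
                       (r_p)_i = gamma(i),   i,j = 1..p.
Substitute the sample gammas (Toeplitz matrix and right-hand side of size 2):
  Gamma_p = [[1.3951, 0.694], [0.694, 1.3951]]
  r_p     = [0.694, 0.5741]
Written out:
  1.3951 phi_1 + 0.694 phi_2 = 0.694
  0.694 phi_1 + 1.3951 phi_2 = 0.5741
Solve by Cramer's rule:
  det = gamma(0)^2 - gamma(1)^2 = (1.3951)^2 - (0.694)^2 = 1.94630401 - 0.481636 = 1.46466801
  phi_hat_1 = [gamma(1) gamma(0) - gamma(1) gamma(2)] / det = [(0.694)(1.3951) - (0.694)(0.5741)] / 1.46466801 = 0.569774 / 1.46466801 = 0.389
  phi_hat_2 = [gamma(0) gamma(2) - gamma(1)^2] / det = [(1.3951)(0.5741) - (0.694)^2] / 1.46466801 = 0.31929091 / 1.46466801 = 0.218
So phi_hat = [0.3890, 0.2180].
Therefore phi_hat_2 = 0.2180.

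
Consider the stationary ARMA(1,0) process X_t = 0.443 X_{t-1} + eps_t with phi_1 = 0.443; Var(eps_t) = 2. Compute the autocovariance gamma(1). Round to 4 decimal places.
\gamma(1) = 1.1023

Multiply the model equation by X_{t-k} and take expectations. With theta_0 = psi_0 = 1 and psi_j the MA(infinity) weights, this gives
  gamma(k) - sum_i phi_i gamma(k-i) = c_k,
  c_k = sigma^2 * sum_{j=k..q} theta_j psi_{j-k}   (c_k = 0 for k > q),
using gamma(-m) = gamma(m).
Pure AR (q = 0): c_0 = sigma^2 = 2, c_k = 0 for k >= 1.
Equations for k = 0 and k = 1 (AR order 1):
  gamma(0) = phi_1 gamma(1) + c_0
  gamma(1) = phi_1 gamma(0) + c_1
Substituting the second into the first: gamma(0) (1 - phi_1^2) = c_0 + phi_1 c_1, so
  gamma(0) = c_0 / (1 - phi_1^2) = 2 / (1 - (0.443)^2) = 2 / 0.803751 = 2.488333.
  gamma(1) = phi_1 gamma(0) = (0.443)(2.488333) = 1.102331.
Therefore gamma(1) = 1.1023 (to 4 decimal places).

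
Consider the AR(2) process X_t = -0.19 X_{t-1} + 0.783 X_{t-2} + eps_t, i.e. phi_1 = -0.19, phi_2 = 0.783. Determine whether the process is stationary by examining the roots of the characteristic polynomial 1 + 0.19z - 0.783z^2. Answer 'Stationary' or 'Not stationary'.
\text{Stationary}

The AR(p) characteristic polynomial is P(z) = 1 + 0.19z - 0.783z^2.
Stationarity requires all roots to lie outside the unit circle, i.e. |z| > 1 for every root.
Set 1 + (0.19) z + (-0.783) z^2 = 0, i.e. a z^2 + b z + c = 0 with a = -0.783, b = 0.19, c = 1.
Discriminant D = b^2 - 4ac = (0.19)^2 - 4*(-0.783)*1 = 0.0361 - (-3.132) = 3.1681.
D >= 0, so the roots are real: z = (-b +/- sqrt(D)) / (2a) = (-0.19 +/- 1.779916) / (-1.566).
  z_1 = (-0.19 + 1.779916) / (-1.566) = -1.0153,   |z_1| = 1.0153.
  z_2 = (-0.19 - 1.779916) / (-1.566) = 1.2579,   |z_2| = 1.2579.
Moduli of all roots: 1.0153, 1.2579.
All moduli strictly greater than 1? Yes.
Verdict: Stationary.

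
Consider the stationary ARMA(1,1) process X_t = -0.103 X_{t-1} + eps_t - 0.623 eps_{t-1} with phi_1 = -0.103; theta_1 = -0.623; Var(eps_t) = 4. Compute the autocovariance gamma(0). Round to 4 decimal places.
\gamma(0) = 6.1309

Multiply the model equation by X_{t-k} and take expectations. With theta_0 = psi_0 = 1 and psi_j the MA(infinity) weights, this gives
  gamma(k) - sum_i phi_i gamma(k-i) = c_k,
  c_k = sigma^2 * sum_{j=k..q} theta_j psi_{j-k}   (c_k = 0 for k > q),
using gamma(-m) = gamma(m).
psi-weights needed (psi_j = theta_j + sum_i phi_i psi_{j-i}):
  psi_1 = theta_1 + phi_1 = -0.623 + (-0.103) = -0.726
Right-hand sides:
  c_0 = sigma^2 (1 + theta_1 psi_1) = 4 * (1 + (-0.623)(-0.726)) = 4 * 1.452298 = 5.809192
  c_1 = sigma^2 theta_1 = 4 * (-0.623) = -2.492
  c_2 = 0
Equations for k = 0 and k = 1 (AR order 1):
  gamma(0) = phi_1 gamma(1) + c_0
  gamma(1) = phi_1 gamma(0) + c_1
Substituting the second into the first: gamma(0) (1 - phi_1^2) = c_0 + phi_1 c_1, so
  gamma(0) = (c_0 + phi_1 c_1) / (1 - phi_1^2) = (5.809192 + (-0.103)(-2.492)) / (1 - (-0.103)^2) = 6.065868 / 0.989391 = 6.130911.
Therefore gamma(0) = 6.1309 (to 4 decimal places).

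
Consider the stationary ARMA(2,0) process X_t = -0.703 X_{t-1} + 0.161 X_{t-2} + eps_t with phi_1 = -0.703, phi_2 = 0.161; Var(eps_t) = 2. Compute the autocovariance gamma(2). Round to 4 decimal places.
\gamma(2) = 5.1692

Multiply the model equation by X_{t-k} and take expectations. With theta_0 = psi_0 = 1 and psi_j the MA(infinity) weights, this gives
  gamma(k) - sum_i phi_i gamma(k-i) = c_k,
  c_k = sigma^2 * sum_{j=k..q} theta_j psi_{j-k}   (c_k = 0 for k > q),
using gamma(-m) = gamma(m).
Pure AR (q = 0): c_0 = sigma^2 = 2, c_k = 0 for k >= 1.
Equations for k = 0, 1, 2 (AR order 2, c_2 = 0):
  (E0) gamma(0) = phi_1 gamma(1) + phi_2 gamma(2) + c_0
  (E1) gamma(1) = phi_1 gamma(0) + phi_2 gamma(1) + c_1
  (E2) gamma(2) = phi_1 gamma(1) + phi_2 gamma(0)
From (E1): gamma(1) = A gamma(0) + B with
  A = phi_1 / (1 - phi_2) = -0.703 / 0.839 = -0.837902,   B = c_1 / (1 - phi_2) = 0 / 0.839 = 0.
Insert (E2) into (E0): gamma(0) (1 - phi_2^2) = phi_1 (1 + phi_2) gamma(1) + c_0.
  phi_1 (1 + phi_2) = (-0.703)(1.161) = -0.816183,   1 - phi_2^2 = 0.974079.
Replace gamma(1) by A gamma(0) + B and collect gamma(0):
  gamma(0) [0.974079 - (-0.816183)(-0.837902)] = c_0 = 2
  gamma(0) * 0.290197 = 2
  gamma(0) = 2 / 0.290197 = 6.89186.
  gamma(1) = A gamma(0) = (-0.837902)(6.89186) = -5.774705.
  gamma(2) = phi_1 gamma(1) + phi_2 gamma(0) = (-0.703)(-5.774705) + (0.161)(6.89186) = 5.169207.
Therefore gamma(2) = 5.1692 (to 4 decimal places).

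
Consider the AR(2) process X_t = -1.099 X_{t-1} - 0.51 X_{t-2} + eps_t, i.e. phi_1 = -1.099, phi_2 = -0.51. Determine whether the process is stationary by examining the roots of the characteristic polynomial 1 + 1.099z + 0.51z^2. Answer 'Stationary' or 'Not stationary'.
\text{Stationary}

The AR(p) characteristic polynomial is P(z) = 1 + 1.099z + 0.51z^2.
Stationarity requires all roots to lie outside the unit circle, i.e. |z| > 1 for every root.
Set 1 + (1.099) z + (0.51) z^2 = 0, i.e. a z^2 + b z + c = 0 with a = 0.51, b = 1.099, c = 1.
Discriminant D = b^2 - 4ac = (1.099)^2 - 4*(0.51)*1 = 1.207801 - (2.04) = -0.832199.
D < 0, so the roots are the complex-conjugate pair z = (-b +/- i sqrt(-D)) / (2a) = -1.0775 +/- 0.8944i.
For a conjugate pair |z|^2 = z * conj(z) = (product of roots) = c/a = 1/(0.51) = 1.960784, so |z| = sqrt(1.960784) = 1.4003 for both roots.
Moduli of all roots: 1.4003, 1.4003.
All moduli strictly greater than 1? Yes.
Verdict: Stationary.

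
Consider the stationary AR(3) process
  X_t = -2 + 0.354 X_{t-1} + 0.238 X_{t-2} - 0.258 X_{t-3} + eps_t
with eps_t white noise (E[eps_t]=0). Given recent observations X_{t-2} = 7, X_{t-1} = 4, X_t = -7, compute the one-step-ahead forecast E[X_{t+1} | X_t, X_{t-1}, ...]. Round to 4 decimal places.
E[X_{t+1} \mid \mathcal F_t] = -5.3320

For an AR(p) model X_t = c + sum_i phi_i X_{t-i} + eps_t, the
one-step-ahead conditional mean is
  E[X_{t+1} | X_t, ...] = c + sum_i phi_i X_{t+1-i}.
Substitute known values:
  E[X_{t+1} | ...] = -2 + (0.354) * (-7) + (0.238) * (4) + (-0.258) * (7)
                   = -5.3320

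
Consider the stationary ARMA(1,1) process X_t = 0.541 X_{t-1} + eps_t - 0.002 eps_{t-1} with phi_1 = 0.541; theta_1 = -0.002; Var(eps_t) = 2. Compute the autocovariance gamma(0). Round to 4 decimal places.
\gamma(0) = 2.8215

Multiply the model equation by X_{t-k} and take expectations. With theta_0 = psi_0 = 1 and psi_j the MA(infinity) weights, this gives
  gamma(k) - sum_i phi_i gamma(k-i) = c_k,
  c_k = sigma^2 * sum_{j=k..q} theta_j psi_{j-k}   (c_k = 0 for k > q),
using gamma(-m) = gamma(m).
psi-weights needed (psi_j = theta_j + sum_i phi_i psi_{j-i}):
  psi_1 = theta_1 + phi_1 = -0.002 + (0.541) = 0.539
Right-hand sides:
  c_0 = sigma^2 (1 + theta_1 psi_1) = 2 * (1 + (-0.002)(0.539)) = 2 * 0.998922 = 1.997844
  c_1 = sigma^2 theta_1 = 2 * (-0.002) = -0.004
  c_2 = 0
Equations for k = 0 and k = 1 (AR order 1):
  gamma(0) = phi_1 gamma(1) + c_0
  gamma(1) = phi_1 gamma(0) + c_1
Substituting the second into the first: gamma(0) (1 - phi_1^2) = c_0 + phi_1 c_1, so
  gamma(0) = (c_0 + phi_1 c_1) / (1 - phi_1^2) = (1.997844 + (0.541)(-0.004)) / (1 - (0.541)^2) = 1.99568 / 0.707319 = 2.821471.
Therefore gamma(0) = 2.8215 (to 4 decimal places).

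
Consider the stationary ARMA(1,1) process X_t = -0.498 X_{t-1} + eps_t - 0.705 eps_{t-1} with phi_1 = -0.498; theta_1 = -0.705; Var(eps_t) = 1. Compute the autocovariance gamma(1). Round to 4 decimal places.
\gamma(1) = -2.1614

Multiply the model equation by X_{t-k} and take expectations. With theta_0 = psi_0 = 1 and psi_j the MA(infinity) weights, this gives
  gamma(k) - sum_i phi_i gamma(k-i) = c_k,
  c_k = sigma^2 * sum_{j=k..q} theta_j psi_{j-k}   (c_k = 0 for k > q),
using gamma(-m) = gamma(m).
psi-weights needed (psi_j = theta_j + sum_i phi_i psi_{j-i}):
  psi_1 = theta_1 + phi_1 = -0.705 + (-0.498) = -1.203
Right-hand sides:
  c_0 = sigma^2 (1 + theta_1 psi_1) = 1 * (1 + (-0.705)(-1.203)) = 1 * 1.848115 = 1.848115
  c_1 = sigma^2 theta_1 = 1 * (-0.705) = -0.705
  c_2 = 0
Equations for k = 0 and k = 1 (AR order 1):
  gamma(0) = phi_1 gamma(1) + c_0
  gamma(1) = phi_1 gamma(0) + c_1
Substituting the second into the first: gamma(0) (1 - phi_1^2) = c_0 + phi_1 c_1, so
  gamma(0) = (c_0 + phi_1 c_1) / (1 - phi_1^2) = (1.848115 + (-0.498)(-0.705)) / (1 - (-0.498)^2) = 2.199205 / 0.751996 = 2.92449.
  gamma(1) = phi_1 gamma(0) + c_1 = (-0.498)(2.92449) + (-0.705) = -2.161396.
Therefore gamma(1) = -2.1614 (to 4 decimal places).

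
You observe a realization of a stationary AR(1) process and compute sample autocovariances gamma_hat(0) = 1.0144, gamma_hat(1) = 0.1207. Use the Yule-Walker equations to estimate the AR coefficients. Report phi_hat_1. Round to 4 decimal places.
\hat\phi_{1} = 0.1190

The Yule-Walker equations for an AR(p) process read, in matrix form,
  Gamma_p phi = r_p,   with   (Gamma_p)_{ij} = gamma(|i - j|),
                       (r_p)_i = gamma(i),   i,j = 1..p.
Substitute the sample gammas (Toeplitz matrix and right-hand side of size 1):
  Gamma_p = [[1.0144]]
  r_p     = [0.1207]
With p = 1 this is the single equation gamma(0) phi_1 = gamma(1):
  phi_hat_1 = gamma(1) / gamma(0) = 0.1207 / 1.0144 = 0.1190.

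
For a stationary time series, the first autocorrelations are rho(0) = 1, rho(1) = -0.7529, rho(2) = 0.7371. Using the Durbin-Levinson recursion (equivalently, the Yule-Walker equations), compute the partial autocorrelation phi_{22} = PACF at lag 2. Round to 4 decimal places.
\phi_{22} = 0.3930

The PACF at lag k is phi_{kk}, the last component of the solution
to the Yule-Walker system G_k phi = r_k where
  (G_k)_{ij} = rho(|i - j|), (r_k)_i = rho(i), i,j = 1..k.
Equivalently, Durbin-Levinson gives phi_{kk} iteratively:
  phi_{11} = rho(1)
  phi_{kk} = [rho(k) - sum_{j=1..k-1} phi_{k-1,j} rho(k-j)]
            / [1 - sum_{j=1..k-1} phi_{k-1,j} rho(j)],
  phi_{k,j} = phi_{k-1,j} - phi_{kk} phi_{k-1,k-j},  j = 1..k-1.
Step k = 1:
  phi_11 = rho(1) = -0.7529.
Step k = 2:
  phi_22 = [rho(2) - phi_11 rho(1)] / [1 - phi_11 rho(1)] = [0.7371 - (-0.7529)(-0.7529)] / [1 - (-0.7529)(-0.7529)]
         = 0.17024159 / 0.43314159 = 0.393.
Therefore phi_{22} = 0.3930.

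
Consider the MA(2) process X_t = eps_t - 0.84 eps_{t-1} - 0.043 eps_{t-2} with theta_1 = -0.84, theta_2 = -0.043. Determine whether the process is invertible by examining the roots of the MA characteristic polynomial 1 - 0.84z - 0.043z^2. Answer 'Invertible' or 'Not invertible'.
\text{Invertible}

The MA(q) characteristic polynomial is P(z) = 1 - 0.84z - 0.043z^2.
Invertibility requires all roots to lie outside the unit circle, i.e. |z| > 1 for every root.
Set 1 + (-0.84) z + (-0.043) z^2 = 0, i.e. a z^2 + b z + c = 0 with a = -0.043, b = -0.84, c = 1.
Discriminant D = b^2 - 4ac = (-0.84)^2 - 4*(-0.043)*1 = 0.7056 - (-0.172) = 0.8776.
D >= 0, so the roots are real: z = (-b +/- sqrt(D)) / (2a) = (0.84 +/- 0.936803) / (-0.086).
  z_1 = (0.84 + 0.936803) / (-0.086) = -20.6605,   |z_1| = 20.6605.
  z_2 = (0.84 - 0.936803) / (-0.086) = 1.1256,   |z_2| = 1.1256.
Moduli of all roots: 20.6605, 1.1256.
All moduli strictly greater than 1? Yes.
Verdict: Invertible.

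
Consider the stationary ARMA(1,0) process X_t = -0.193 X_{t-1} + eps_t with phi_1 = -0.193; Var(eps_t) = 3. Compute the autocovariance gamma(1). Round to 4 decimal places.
\gamma(1) = -0.6014

Multiply the model equation by X_{t-k} and take expectations. With theta_0 = psi_0 = 1 and psi_j the MA(infinity) weights, this gives
  gamma(k) - sum_i phi_i gamma(k-i) = c_k,
  c_k = sigma^2 * sum_{j=k..q} theta_j psi_{j-k}   (c_k = 0 for k > q),
using gamma(-m) = gamma(m).
Pure AR (q = 0): c_0 = sigma^2 = 3, c_k = 0 for k >= 1.
Equations for k = 0 and k = 1 (AR order 1):
  gamma(0) = phi_1 gamma(1) + c_0
  gamma(1) = phi_1 gamma(0) + c_1
Substituting the second into the first: gamma(0) (1 - phi_1^2) = c_0 + phi_1 c_1, so
  gamma(0) = c_0 / (1 - phi_1^2) = 3 / (1 - (-0.193)^2) = 3 / 0.962751 = 3.116071.
  gamma(1) = phi_1 gamma(0) = (-0.193)(3.116071) = -0.601402.
Therefore gamma(1) = -0.6014 (to 4 decimal places).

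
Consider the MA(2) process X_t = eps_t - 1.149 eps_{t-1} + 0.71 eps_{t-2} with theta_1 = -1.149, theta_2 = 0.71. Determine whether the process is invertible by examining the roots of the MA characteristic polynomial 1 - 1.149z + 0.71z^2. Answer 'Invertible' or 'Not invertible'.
\text{Invertible}

The MA(q) characteristic polynomial is P(z) = 1 - 1.149z + 0.71z^2.
Invertibility requires all roots to lie outside the unit circle, i.e. |z| > 1 for every root.
Set 1 + (-1.149) z + (0.71) z^2 = 0, i.e. a z^2 + b z + c = 0 with a = 0.71, b = -1.149, c = 1.
Discriminant D = b^2 - 4ac = (-1.149)^2 - 4*(0.71)*1 = 1.320201 - (2.84) = -1.519799.
D < 0, so the roots are the complex-conjugate pair z = (-b +/- i sqrt(-D)) / (2a) = 0.8092 +/- 0.8682i.
For a conjugate pair |z|^2 = z * conj(z) = (product of roots) = c/a = 1/(0.71) = 1.408451, so |z| = sqrt(1.408451) = 1.1868 for both roots.
Moduli of all roots: 1.1868, 1.1868.
All moduli strictly greater than 1? Yes.
Verdict: Invertible.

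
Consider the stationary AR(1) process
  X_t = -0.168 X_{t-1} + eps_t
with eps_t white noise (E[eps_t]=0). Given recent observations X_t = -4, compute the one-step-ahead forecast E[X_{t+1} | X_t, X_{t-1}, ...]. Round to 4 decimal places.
E[X_{t+1} \mid \mathcal F_t] = 0.6720

For an AR(p) model X_t = c + sum_i phi_i X_{t-i} + eps_t, the
one-step-ahead conditional mean is
  E[X_{t+1} | X_t, ...] = c + sum_i phi_i X_{t+1-i}.
Substitute known values:
  E[X_{t+1} | ...] = (-0.168) * (-4)
                   = 0.6720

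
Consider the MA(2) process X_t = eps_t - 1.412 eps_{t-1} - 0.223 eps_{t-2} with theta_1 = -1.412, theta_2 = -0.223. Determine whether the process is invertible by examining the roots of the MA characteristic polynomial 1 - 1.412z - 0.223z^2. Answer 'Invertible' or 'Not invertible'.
\text{Not invertible}

The MA(q) characteristic polynomial is P(z) = 1 - 1.412z - 0.223z^2.
Invertibility requires all roots to lie outside the unit circle, i.e. |z| > 1 for every root.
Set 1 + (-1.412) z + (-0.223) z^2 = 0, i.e. a z^2 + b z + c = 0 with a = -0.223, b = -1.412, c = 1.
Discriminant D = b^2 - 4ac = (-1.412)^2 - 4*(-0.223)*1 = 1.993744 - (-0.892) = 2.885744.
D >= 0, so the roots are real: z = (-b +/- sqrt(D)) / (2a) = (1.412 +/- 1.698748) / (-0.446).
  z_1 = (1.412 + 1.698748) / (-0.446) = -6.9748,   |z_1| = 6.9748.
  z_2 = (1.412 - 1.698748) / (-0.446) = 0.6429,   |z_2| = 0.6429.
Moduli of all roots: 6.9748, 0.6429.
All moduli strictly greater than 1? No.
Verdict: Not invertible.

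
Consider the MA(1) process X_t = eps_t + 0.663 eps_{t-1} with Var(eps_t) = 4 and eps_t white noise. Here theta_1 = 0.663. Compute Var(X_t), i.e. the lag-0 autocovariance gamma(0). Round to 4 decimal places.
\gamma(0) = 5.7583

For an MA(q) process X_t = eps_t + sum_i theta_i eps_{t-i} with
Var(eps_t) = sigma^2, the variance is
  gamma(0) = sigma^2 * (1 + sum_i theta_i^2).
  sum_i theta_i^2 = (0.663)^2 = 0.439569.
  gamma(0) = 4 * (1 + 0.439569) = 4 * 1.439569 = 5.758276, which rounds to 5.7583.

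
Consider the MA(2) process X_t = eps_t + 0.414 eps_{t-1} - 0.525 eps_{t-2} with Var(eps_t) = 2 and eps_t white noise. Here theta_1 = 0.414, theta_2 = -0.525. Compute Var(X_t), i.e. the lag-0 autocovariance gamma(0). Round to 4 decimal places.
\gamma(0) = 2.8940

For an MA(q) process X_t = eps_t + sum_i theta_i eps_{t-i} with
Var(eps_t) = sigma^2, the variance is
  gamma(0) = sigma^2 * (1 + sum_i theta_i^2).
  sum_i theta_i^2 = (0.414)^2 + (-0.525)^2 = 0.171396 + 0.275625 = 0.447021.
  gamma(0) = 2 * (1 + 0.447021) = 2 * 1.447021 = 2.894042, which rounds to 2.8940.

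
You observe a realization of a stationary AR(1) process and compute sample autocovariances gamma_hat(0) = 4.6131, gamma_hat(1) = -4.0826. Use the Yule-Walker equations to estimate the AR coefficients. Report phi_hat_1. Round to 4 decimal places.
\hat\phi_{1} = -0.8850

The Yule-Walker equations for an AR(p) process read, in matrix form,
  Gamma_p phi = r_p,   with   (Gamma_p)_{ij} = gamma(|i - j|),
                       (r_p)_i = gamma(i),   i,j = 1..p.
Substitute the sample gammas (Toeplitz matrix and right-hand side of size 1):
  Gamma_p = [[4.6131]]
  r_p     = [-4.0826]
With p = 1 this is the single equation gamma(0) phi_1 = gamma(1):
  phi_hat_1 = gamma(1) / gamma(0) = -4.0826 / 4.6131 = -0.8850.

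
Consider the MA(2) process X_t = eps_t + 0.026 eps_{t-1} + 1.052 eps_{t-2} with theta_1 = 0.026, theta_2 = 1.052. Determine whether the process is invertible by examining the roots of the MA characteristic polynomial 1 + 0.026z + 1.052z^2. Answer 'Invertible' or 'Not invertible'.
\text{Not invertible}

The MA(q) characteristic polynomial is P(z) = 1 + 0.026z + 1.052z^2.
Invertibility requires all roots to lie outside the unit circle, i.e. |z| > 1 for every root.
Set 1 + (0.026) z + (1.052) z^2 = 0, i.e. a z^2 + b z + c = 0 with a = 1.052, b = 0.026, c = 1.
Discriminant D = b^2 - 4ac = (0.026)^2 - 4*(1.052)*1 = 0.000676 - (4.208) = -4.207324.
D < 0, so the roots are the complex-conjugate pair z = (-b +/- i sqrt(-D)) / (2a) = -0.0124 +/- 0.9749i.
For a conjugate pair |z|^2 = z * conj(z) = (product of roots) = c/a = 1/(1.052) = 0.95057, so |z| = sqrt(0.95057) = 0.975 for both roots.
Moduli of all roots: 0.9750, 0.9750.
All moduli strictly greater than 1? No.
Verdict: Not invertible.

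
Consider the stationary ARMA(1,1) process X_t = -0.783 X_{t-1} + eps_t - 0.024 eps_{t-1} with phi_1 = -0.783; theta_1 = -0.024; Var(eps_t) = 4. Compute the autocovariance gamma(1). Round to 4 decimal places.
\gamma(1) = -8.4998

Multiply the model equation by X_{t-k} and take expectations. With theta_0 = psi_0 = 1 and psi_j the MA(infinity) weights, this gives
  gamma(k) - sum_i phi_i gamma(k-i) = c_k,
  c_k = sigma^2 * sum_{j=k..q} theta_j psi_{j-k}   (c_k = 0 for k > q),
using gamma(-m) = gamma(m).
psi-weights needed (psi_j = theta_j + sum_i phi_i psi_{j-i}):
  psi_1 = theta_1 + phi_1 = -0.024 + (-0.783) = -0.807
Right-hand sides:
  c_0 = sigma^2 (1 + theta_1 psi_1) = 4 * (1 + (-0.024)(-0.807)) = 4 * 1.019368 = 4.077472
  c_1 = sigma^2 theta_1 = 4 * (-0.024) = -0.096
  c_2 = 0
Equations for k = 0 and k = 1 (AR order 1):
  gamma(0) = phi_1 gamma(1) + c_0
  gamma(1) = phi_1 gamma(0) + c_1
Substituting the second into the first: gamma(0) (1 - phi_1^2) = c_0 + phi_1 c_1, so
  gamma(0) = (c_0 + phi_1 c_1) / (1 - phi_1^2) = (4.077472 + (-0.783)(-0.096)) / (1 - (-0.783)^2) = 4.15264 / 0.386911 = 10.732804.
  gamma(1) = phi_1 gamma(0) + c_1 = (-0.783)(10.732804) + (-0.096) = -8.499786.
Therefore gamma(1) = -8.4998 (to 4 decimal places).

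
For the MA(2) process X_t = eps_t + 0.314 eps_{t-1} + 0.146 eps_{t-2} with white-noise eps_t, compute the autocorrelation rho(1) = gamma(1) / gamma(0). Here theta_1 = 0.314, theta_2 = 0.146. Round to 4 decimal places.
\rho(1) = 0.3213

For an MA(q) process with theta_0 = 1, the autocovariance is
  gamma(k) = sigma^2 * sum_{i=0..q-k} theta_i * theta_{i+k},
and rho(k) = gamma(k) / gamma(0). Sigma^2 cancels.
  numerator   = (1)*(0.314) + (0.314)*(0.146) = 0.359844.
  denominator = (1)^2 + (0.314)^2 + (0.146)^2 = 1.119912.
  rho(1) = 0.359844 / 1.119912 = 0.3213.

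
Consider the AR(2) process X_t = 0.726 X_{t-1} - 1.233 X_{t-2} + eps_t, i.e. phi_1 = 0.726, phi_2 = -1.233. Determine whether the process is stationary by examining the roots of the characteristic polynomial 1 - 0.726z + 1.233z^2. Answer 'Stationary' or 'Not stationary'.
\text{Not stationary}

The AR(p) characteristic polynomial is P(z) = 1 - 0.726z + 1.233z^2.
Stationarity requires all roots to lie outside the unit circle, i.e. |z| > 1 for every root.
Set 1 + (-0.726) z + (1.233) z^2 = 0, i.e. a z^2 + b z + c = 0 with a = 1.233, b = -0.726, c = 1.
Discriminant D = b^2 - 4ac = (-0.726)^2 - 4*(1.233)*1 = 0.527076 - (4.932) = -4.404924.
D < 0, so the roots are the complex-conjugate pair z = (-b +/- i sqrt(-D)) / (2a) = 0.2944 +/- 0.8511i.
For a conjugate pair |z|^2 = z * conj(z) = (product of roots) = c/a = 1/(1.233) = 0.81103, so |z| = sqrt(0.81103) = 0.9006 for both roots.
Moduli of all roots: 0.9006, 0.9006.
All moduli strictly greater than 1? No.
Verdict: Not stationary.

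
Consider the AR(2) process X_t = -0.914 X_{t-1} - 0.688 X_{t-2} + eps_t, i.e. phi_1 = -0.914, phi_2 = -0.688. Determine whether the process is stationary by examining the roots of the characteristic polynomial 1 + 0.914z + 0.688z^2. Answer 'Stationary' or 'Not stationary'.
\text{Stationary}

The AR(p) characteristic polynomial is P(z) = 1 + 0.914z + 0.688z^2.
Stationarity requires all roots to lie outside the unit circle, i.e. |z| > 1 for every root.
Set 1 + (0.914) z + (0.688) z^2 = 0, i.e. a z^2 + b z + c = 0 with a = 0.688, b = 0.914, c = 1.
Discriminant D = b^2 - 4ac = (0.914)^2 - 4*(0.688)*1 = 0.835396 - (2.752) = -1.916604.
D < 0, so the roots are the complex-conjugate pair z = (-b +/- i sqrt(-D)) / (2a) = -0.6642 +/- 1.0061i.
For a conjugate pair |z|^2 = z * conj(z) = (product of roots) = c/a = 1/(0.688) = 1.453488, so |z| = sqrt(1.453488) = 1.2056 for both roots.
Moduli of all roots: 1.2056, 1.2056.
All moduli strictly greater than 1? Yes.
Verdict: Stationary.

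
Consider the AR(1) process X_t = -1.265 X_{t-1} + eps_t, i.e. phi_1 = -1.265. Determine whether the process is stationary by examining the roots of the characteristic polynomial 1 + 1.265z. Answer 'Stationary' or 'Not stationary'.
\text{Not stationary}

The AR(p) characteristic polynomial is P(z) = 1 + 1.265z.
Stationarity requires all roots to lie outside the unit circle, i.e. |z| > 1 for every root.
This is linear in z: 1 + (1.265) z = 0  =>  z = -1/(1.265) = -0.790514,  |z| = 0.790514.
Moduli of all roots: 0.7905.
All moduli strictly greater than 1? No.
Verdict: Not stationary.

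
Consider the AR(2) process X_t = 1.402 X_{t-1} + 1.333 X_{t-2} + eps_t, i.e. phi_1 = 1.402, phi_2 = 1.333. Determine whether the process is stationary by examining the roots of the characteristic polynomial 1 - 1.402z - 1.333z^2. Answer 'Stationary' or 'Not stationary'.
\text{Not stationary}

The AR(p) characteristic polynomial is P(z) = 1 - 1.402z - 1.333z^2.
Stationarity requires all roots to lie outside the unit circle, i.e. |z| > 1 for every root.
Set 1 + (-1.402) z + (-1.333) z^2 = 0, i.e. a z^2 + b z + c = 0 with a = -1.333, b = -1.402, c = 1.
Discriminant D = b^2 - 4ac = (-1.402)^2 - 4*(-1.333)*1 = 1.965604 - (-5.332) = 7.297604.
D >= 0, so the roots are real: z = (-b +/- sqrt(D)) / (2a) = (1.402 +/- 2.701408) / (-2.666).
  z_1 = (1.402 + 2.701408) / (-2.666) = -1.5392,   |z_1| = 1.5392.
  z_2 = (1.402 - 2.701408) / (-2.666) = 0.4874,   |z_2| = 0.4874.
Moduli of all roots: 1.5392, 0.4874.
All moduli strictly greater than 1? No.
Verdict: Not stationary.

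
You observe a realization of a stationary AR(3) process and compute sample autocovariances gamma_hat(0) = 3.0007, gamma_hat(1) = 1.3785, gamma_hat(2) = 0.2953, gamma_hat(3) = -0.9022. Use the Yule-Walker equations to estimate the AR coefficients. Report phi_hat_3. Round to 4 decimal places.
\hat\phi_{3} = -0.3710

The Yule-Walker equations for an AR(p) process read, in matrix form,
  Gamma_p phi = r_p,   with   (Gamma_p)_{ij} = gamma(|i - j|),
                       (r_p)_i = gamma(i),   i,j = 1..p.
Substitute the sample gammas (Toeplitz matrix and right-hand side of size 3):
  Gamma_p = [[3.0007, 1.3785, 0.2953], [1.3785, 3.0007, 1.3785], [0.2953, 1.3785, 3.0007]]
  r_p     = [1.3785, 0.2953, -0.9022]
Written out (R1..R3):
  (R1) 3.0007 phi_1 + 1.3785 phi_2 + 0.2953 phi_3 = 1.3785
  (R2) 1.3785 phi_1 + 3.0007 phi_2 + 1.3785 phi_3 = 0.2953
  (R3) 0.2953 phi_1 + 1.3785 phi_2 + 3.0007 phi_3 = -0.9022
Gaussian elimination:
  R2 <- R2 - (1.3785/3.0007) R1 = R2 - (0.459393) R1:  2.367427 phi_2 + 1.242841 phi_3 = -0.337973
  R3 <- R3 - (0.2953/3.0007) R1 = R3 - (0.09841) R1:  1.242841 phi_2 + 2.971639 phi_3 = -1.037859
  R3 <- R3 - (1.242841/2.367427) R2 = R3 - (0.524976) R2:  2.319178 phi_3 = -0.860431
Back-substitution:
  phi_hat_3 = -0.860431 / 2.319178 = -0.371007
  phi_hat_2 = (-0.337973 - (1.242841)(-0.371007)) / 2.367427 = 0.05201
  phi_hat_1 = (1.3785 - (1.3785)(0.05201) - (0.2953)(-0.371007)) / 3.0007 = 0.472011
So phi_hat = [0.4720, 0.0520, -0.3710].
Therefore phi_hat_3 = -0.3710.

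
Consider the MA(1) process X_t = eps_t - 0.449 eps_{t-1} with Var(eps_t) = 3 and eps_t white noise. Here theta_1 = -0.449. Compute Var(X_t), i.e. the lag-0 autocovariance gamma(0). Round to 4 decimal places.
\gamma(0) = 3.6048

For an MA(q) process X_t = eps_t + sum_i theta_i eps_{t-i} with
Var(eps_t) = sigma^2, the variance is
  gamma(0) = sigma^2 * (1 + sum_i theta_i^2).
  sum_i theta_i^2 = (-0.449)^2 = 0.201601.
  gamma(0) = 3 * (1 + 0.201601) = 3 * 1.201601 = 3.604803, which rounds to 3.6048.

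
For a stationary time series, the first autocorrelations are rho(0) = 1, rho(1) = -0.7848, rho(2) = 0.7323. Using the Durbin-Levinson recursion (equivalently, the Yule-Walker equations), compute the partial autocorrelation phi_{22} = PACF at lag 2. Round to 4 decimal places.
\phi_{22} = 0.3030

The PACF at lag k is phi_{kk}, the last component of the solution
to the Yule-Walker system G_k phi = r_k where
  (G_k)_{ij} = rho(|i - j|), (r_k)_i = rho(i), i,j = 1..k.
Equivalently, Durbin-Levinson gives phi_{kk} iteratively:
  phi_{11} = rho(1)
  phi_{kk} = [rho(k) - sum_{j=1..k-1} phi_{k-1,j} rho(k-j)]
            / [1 - sum_{j=1..k-1} phi_{k-1,j} rho(j)],
  phi_{k,j} = phi_{k-1,j} - phi_{kk} phi_{k-1,k-j},  j = 1..k-1.
Step k = 1:
  phi_11 = rho(1) = -0.7848.
Step k = 2:
  phi_22 = [rho(2) - phi_11 rho(1)] / [1 - phi_11 rho(1)] = [0.7323 - (-0.7848)(-0.7848)] / [1 - (-0.7848)(-0.7848)]
         = 0.11638896 / 0.38408896 = 0.303.
Therefore phi_{22} = 0.3030.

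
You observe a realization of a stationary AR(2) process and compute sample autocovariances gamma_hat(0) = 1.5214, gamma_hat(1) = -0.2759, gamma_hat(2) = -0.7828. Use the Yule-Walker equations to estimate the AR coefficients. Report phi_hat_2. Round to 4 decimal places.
\hat\phi_{2} = -0.5660

The Yule-Walker equations for an AR(p) process read, in matrix form,
  Gamma_p phi = r_p,   with   (Gamma_p)_{ij} = gamma(|i - j|),
                       (r_p)_i = gamma(i),   i,j = 1..p.
Substitute the sample gammas (Toeplitz matrix and right-hand side of size 2):
  Gamma_p = [[1.5214, -0.2759], [-0.2759, 1.5214]]
  r_p     = [-0.2759, -0.7828]
Written out:
  1.5214 phi_1 - 0.2759 phi_2 = -0.2759
  -0.2759 phi_1 + 1.5214 phi_2 = -0.7828
Solve by Cramer's rule:
  det = gamma(0)^2 - gamma(1)^2 = (1.5214)^2 - (-0.2759)^2 = 2.31465796 - 0.07612081 = 2.23853715
  phi_hat_1 = [gamma(1) gamma(0) - gamma(1) gamma(2)] / det = [(-0.2759)(1.5214) - (-0.2759)(-0.7828)] / 2.23853715 = -0.63572878 / 2.23853715 = -0.284
  phi_hat_2 = [gamma(0) gamma(2) - gamma(1)^2] / det = [(1.5214)(-0.7828) - (-0.2759)^2] / 2.23853715 = -1.26707273 / 2.23853715 = -0.566
So phi_hat = [-0.2840, -0.5660].
Therefore phi_hat_2 = -0.5660.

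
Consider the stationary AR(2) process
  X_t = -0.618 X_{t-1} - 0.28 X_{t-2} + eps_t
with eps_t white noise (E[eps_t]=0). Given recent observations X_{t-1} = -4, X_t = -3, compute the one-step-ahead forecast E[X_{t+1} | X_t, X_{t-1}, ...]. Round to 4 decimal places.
E[X_{t+1} \mid \mathcal F_t] = 2.9740

For an AR(p) model X_t = c + sum_i phi_i X_{t-i} + eps_t, the
one-step-ahead conditional mean is
  E[X_{t+1} | X_t, ...] = c + sum_i phi_i X_{t+1-i}.
Substitute known values:
  E[X_{t+1} | ...] = (-0.618) * (-3) + (-0.28) * (-4)
                   = 2.9740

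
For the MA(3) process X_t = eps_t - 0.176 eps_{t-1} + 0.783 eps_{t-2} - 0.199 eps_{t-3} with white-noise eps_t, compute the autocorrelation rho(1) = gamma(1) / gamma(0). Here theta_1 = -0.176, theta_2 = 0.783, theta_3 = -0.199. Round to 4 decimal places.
\rho(1) = -0.2789

For an MA(q) process with theta_0 = 1, the autocovariance is
  gamma(k) = sigma^2 * sum_{i=0..q-k} theta_i * theta_{i+k},
and rho(k) = gamma(k) / gamma(0). Sigma^2 cancels.
  numerator   = (1)*(-0.176) + (-0.176)*(0.783) + (0.783)*(-0.199) = -0.469625.
  denominator = (1)^2 + (-0.176)^2 + (0.783)^2 + (-0.199)^2 = 1.683666.
  rho(1) = -0.469625 / 1.683666 = -0.2789.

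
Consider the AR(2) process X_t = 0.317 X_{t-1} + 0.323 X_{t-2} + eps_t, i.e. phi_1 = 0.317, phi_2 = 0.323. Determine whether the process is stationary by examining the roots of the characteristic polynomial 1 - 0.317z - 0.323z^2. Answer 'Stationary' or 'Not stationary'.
\text{Stationary}

The AR(p) characteristic polynomial is P(z) = 1 - 0.317z - 0.323z^2.
Stationarity requires all roots to lie outside the unit circle, i.e. |z| > 1 for every root.
Set 1 + (-0.317) z + (-0.323) z^2 = 0, i.e. a z^2 + b z + c = 0 with a = -0.323, b = -0.317, c = 1.
Discriminant D = b^2 - 4ac = (-0.317)^2 - 4*(-0.323)*1 = 0.100489 - (-1.292) = 1.392489.
D >= 0, so the roots are real: z = (-b +/- sqrt(D)) / (2a) = (0.317 +/- 1.180038) / (-0.646).
  z_1 = (0.317 + 1.180038) / (-0.646) = -2.3174,   |z_1| = 2.3174.
  z_2 = (0.317 - 1.180038) / (-0.646) = 1.336,   |z_2| = 1.336.
Moduli of all roots: 2.3174, 1.3360.
All moduli strictly greater than 1? Yes.
Verdict: Stationary.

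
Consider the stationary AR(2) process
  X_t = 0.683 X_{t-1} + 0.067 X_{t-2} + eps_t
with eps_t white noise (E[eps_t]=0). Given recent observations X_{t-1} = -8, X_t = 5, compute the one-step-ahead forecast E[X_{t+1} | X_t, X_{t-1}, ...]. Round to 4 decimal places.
E[X_{t+1} \mid \mathcal F_t] = 2.8790

For an AR(p) model X_t = c + sum_i phi_i X_{t-i} + eps_t, the
one-step-ahead conditional mean is
  E[X_{t+1} | X_t, ...] = c + sum_i phi_i X_{t+1-i}.
Substitute known values:
  E[X_{t+1} | ...] = (0.683) * (5) + (0.067) * (-8)
                   = 2.8790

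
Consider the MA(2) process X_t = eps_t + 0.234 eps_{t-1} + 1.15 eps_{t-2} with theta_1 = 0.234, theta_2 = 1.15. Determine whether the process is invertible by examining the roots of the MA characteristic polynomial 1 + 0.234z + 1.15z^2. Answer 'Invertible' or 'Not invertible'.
\text{Not invertible}

The MA(q) characteristic polynomial is P(z) = 1 + 0.234z + 1.15z^2.
Invertibility requires all roots to lie outside the unit circle, i.e. |z| > 1 for every root.
Set 1 + (0.234) z + (1.15) z^2 = 0, i.e. a z^2 + b z + c = 0 with a = 1.15, b = 0.234, c = 1.
Discriminant D = b^2 - 4ac = (0.234)^2 - 4*(1.15)*1 = 0.054756 - (4.6) = -4.545244.
D < 0, so the roots are the complex-conjugate pair z = (-b +/- i sqrt(-D)) / (2a) = -0.1017 +/- 0.9269i.
For a conjugate pair |z|^2 = z * conj(z) = (product of roots) = c/a = 1/(1.15) = 0.869565, so |z| = sqrt(0.869565) = 0.9325 for both roots.
Moduli of all roots: 0.9325, 0.9325.
All moduli strictly greater than 1? No.
Verdict: Not invertible.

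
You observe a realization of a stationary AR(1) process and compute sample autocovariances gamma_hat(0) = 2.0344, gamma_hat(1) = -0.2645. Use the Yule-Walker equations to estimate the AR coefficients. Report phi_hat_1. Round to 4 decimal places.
\hat\phi_{1} = -0.1300

The Yule-Walker equations for an AR(p) process read, in matrix form,
  Gamma_p phi = r_p,   with   (Gamma_p)_{ij} = gamma(|i - j|),
                       (r_p)_i = gamma(i),   i,j = 1..p.
Substitute the sample gammas (Toeplitz matrix and right-hand side of size 1):
  Gamma_p = [[2.0344]]
  r_p     = [-0.2645]
With p = 1 this is the single equation gamma(0) phi_1 = gamma(1):
  phi_hat_1 = gamma(1) / gamma(0) = -0.2645 / 2.0344 = -0.1300.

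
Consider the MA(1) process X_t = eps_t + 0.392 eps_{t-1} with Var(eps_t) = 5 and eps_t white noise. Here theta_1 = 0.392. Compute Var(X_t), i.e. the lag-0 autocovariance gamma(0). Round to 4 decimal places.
\gamma(0) = 5.7683

For an MA(q) process X_t = eps_t + sum_i theta_i eps_{t-i} with
Var(eps_t) = sigma^2, the variance is
  gamma(0) = sigma^2 * (1 + sum_i theta_i^2).
  sum_i theta_i^2 = (0.392)^2 = 0.153664.
  gamma(0) = 5 * (1 + 0.153664) = 5 * 1.153664 = 5.76832, which rounds to 5.7683.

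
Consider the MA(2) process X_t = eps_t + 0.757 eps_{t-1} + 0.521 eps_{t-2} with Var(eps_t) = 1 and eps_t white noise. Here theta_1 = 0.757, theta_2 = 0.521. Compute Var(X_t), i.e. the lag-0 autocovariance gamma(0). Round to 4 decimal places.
\gamma(0) = 1.8445

For an MA(q) process X_t = eps_t + sum_i theta_i eps_{t-i} with
Var(eps_t) = sigma^2, the variance is
  gamma(0) = sigma^2 * (1 + sum_i theta_i^2).
  sum_i theta_i^2 = (0.757)^2 + (0.521)^2 = 0.573049 + 0.271441 = 0.84449.
  gamma(0) = 1 * (1 + 0.84449) = 1 * 1.84449 = 1.84449, which rounds to 1.8445.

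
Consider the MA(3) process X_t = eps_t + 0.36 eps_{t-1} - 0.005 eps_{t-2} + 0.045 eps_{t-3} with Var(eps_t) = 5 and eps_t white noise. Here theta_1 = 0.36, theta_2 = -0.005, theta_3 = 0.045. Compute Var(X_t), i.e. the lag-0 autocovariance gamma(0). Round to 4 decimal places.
\gamma(0) = 5.6583

For an MA(q) process X_t = eps_t + sum_i theta_i eps_{t-i} with
Var(eps_t) = sigma^2, the variance is
  gamma(0) = sigma^2 * (1 + sum_i theta_i^2).
  sum_i theta_i^2 = (0.36)^2 + (-0.005)^2 + (0.045)^2 = 0.1296 + 0.000025 + 0.002025 = 0.13165.
  gamma(0) = 5 * (1 + 0.13165) = 5 * 1.13165 = 5.65825, which rounds to 5.6583.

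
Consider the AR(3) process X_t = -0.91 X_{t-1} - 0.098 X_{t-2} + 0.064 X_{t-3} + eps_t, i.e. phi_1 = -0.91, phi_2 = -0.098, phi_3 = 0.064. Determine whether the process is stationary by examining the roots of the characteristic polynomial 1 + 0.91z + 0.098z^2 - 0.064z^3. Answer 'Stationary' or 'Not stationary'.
\text{Stationary}

The AR(p) characteristic polynomial is P(z) = 1 + 0.91z + 0.098z^2 - 0.064z^3.
Stationarity requires all roots to lie outside the unit circle, i.e. |z| > 1 for every root.
Degree 3: look for a simple real root z0 first, then factor out (1 - z/z0) and solve the remaining quadratic.
Testing z0 = 5: P(5) = 1 + (0.91)(5) + (0.098)(5)^2 + (-0.064)(5)^3
  = 1 + (4.55) + (2.45) + (-8) = 0.  So z_0 = 5 is a root, |z_0| = 5.
Divide out the factor (1 - 0.2 z) = (1 - z/z0) (since 1/z0 = 0.2):
  P(z) = (1 - 0.2 z)(1 + (1.11) z + (0.32) z^2)
  [check: z-coef 1.11 - (0.2) = 0.91; z^2-coef 0.32 - (0.2)(1.11) = 0.098; z^3-coef -(0.2)(0.32) = -0.064.]
Remaining roots from the quadratic factor 1 + (1.11) z + (0.32) z^2:
  Set 1 + (1.11) z + (0.32) z^2 = 0, i.e. a z^2 + b z + c = 0 with a = 0.32, b = 1.11, c = 1.
  Discriminant D = b^2 - 4ac = (1.11)^2 - 4*(0.32)*1 = 1.2321 - (1.28) = -0.0479.
  D < 0, so the roots are the complex-conjugate pair z = (-b +/- i sqrt(-D)) / (2a) = -1.7344 +/- 0.342i.
  For a conjugate pair |z|^2 = z * conj(z) = (product of roots) = c/a = 1/(0.32) = 3.125, so |z| = sqrt(3.125) = 1.7678 for both roots.
Moduli of all roots: 5.0000, 1.7678, 1.7678.
All moduli strictly greater than 1? Yes.
Verdict: Stationary.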